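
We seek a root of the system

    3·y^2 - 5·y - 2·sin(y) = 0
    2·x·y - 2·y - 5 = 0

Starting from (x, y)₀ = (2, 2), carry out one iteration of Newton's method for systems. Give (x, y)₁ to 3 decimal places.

(2.262, 1.977)

At (2, 2): F = (0.18141, -1.000).
Jacobian J = [[0, 6·y - 2·cos(y) - 5], [2·y, 2·x - 2]].
At the point, J = [[0.000, 7.83229], [4.000, 2.000]] (det J = -31.32917).
Solving J·Δ = −F gives Δ = (0.262, -0.023).
Then the next iterate is (x, y)₁ = (2.262, 1.977).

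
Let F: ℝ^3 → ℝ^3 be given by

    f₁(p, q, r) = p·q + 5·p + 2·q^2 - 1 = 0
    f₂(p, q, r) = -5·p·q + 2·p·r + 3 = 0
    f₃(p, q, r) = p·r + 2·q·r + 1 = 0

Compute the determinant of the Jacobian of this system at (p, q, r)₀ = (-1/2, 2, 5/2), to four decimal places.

208.7500

J = [[q + 5, p + 4·q, 0], [-5·q + 2·r, -5·p, 2·p], [r, 2·r, p + 2·q]].
At the point, J = [[7.0000, 7.5000, 0.0000], [-5.0000, 2.5000, -1.0000], [2.5000, 5.0000, 3.5000]].
det J = 208.7500.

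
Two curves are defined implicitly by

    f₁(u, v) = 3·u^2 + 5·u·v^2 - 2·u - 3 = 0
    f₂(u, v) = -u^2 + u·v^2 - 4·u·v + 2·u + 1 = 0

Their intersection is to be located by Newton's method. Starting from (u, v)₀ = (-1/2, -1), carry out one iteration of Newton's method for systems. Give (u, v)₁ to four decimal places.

At (-1/2, -1): F = (-3.7500, -2.7500).
Jacobian J = [[6·u + 5·v^2 - 2, 10·u·v], [-2·u + v^2 - 4·v + 2, 2·u·v - 4·u]].
At the point, J = [[0.0000, 5.0000], [8.0000, 3.0000]] (det J = -40.0000).
Solving J·Δ = −F gives Δ = (0.0625, 0.7500).
Then the next iterate is (u, v)₁ = (-0.4375, -0.2500).

(-0.4375, -0.2500)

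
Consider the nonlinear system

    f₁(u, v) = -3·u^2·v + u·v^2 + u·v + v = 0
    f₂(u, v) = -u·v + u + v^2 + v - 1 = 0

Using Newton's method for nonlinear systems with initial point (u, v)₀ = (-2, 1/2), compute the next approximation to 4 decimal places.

(-0.6449, 0.6431)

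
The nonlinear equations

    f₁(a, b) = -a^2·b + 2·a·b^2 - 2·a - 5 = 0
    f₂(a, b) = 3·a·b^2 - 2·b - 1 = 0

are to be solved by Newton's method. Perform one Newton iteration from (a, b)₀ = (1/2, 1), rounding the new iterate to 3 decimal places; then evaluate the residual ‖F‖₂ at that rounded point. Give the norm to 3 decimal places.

5.901

At (1/2, 1): F = (-5.250, -1.500).
Jacobian J = [[-2·a·b + 2·b^2 - 2, -a^2 + 4·a·b], [3·b^2, 6·a·b - 2]].
At the point, J = [[-1.000, 1.750], [3.000, 1.000]] (det J = -6.250).
Solving J·Δ = −F gives Δ = (-0.420, 2.760).
Then the next iterate is (a, b)₁ = (0.080, 3.760).
Re-evaluating at (0.080, 3.760): F = (-2.92205, -5.12698), so ‖F‖₂ = 5.901.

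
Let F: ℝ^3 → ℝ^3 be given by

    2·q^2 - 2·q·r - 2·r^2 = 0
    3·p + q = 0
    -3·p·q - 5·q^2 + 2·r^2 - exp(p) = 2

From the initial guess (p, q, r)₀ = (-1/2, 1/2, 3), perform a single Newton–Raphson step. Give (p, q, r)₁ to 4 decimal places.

(0.0764, -0.2291, 1.6474)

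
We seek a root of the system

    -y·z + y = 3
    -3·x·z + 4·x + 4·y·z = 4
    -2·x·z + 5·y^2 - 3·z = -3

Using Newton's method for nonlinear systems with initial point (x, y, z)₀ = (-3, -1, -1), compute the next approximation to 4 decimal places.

At (-3, -1, -1): F = (-5.0000, -21.0000, 5.0000).
Jacobian J = [[0, -z + 1, -y], [-3·z + 4, 4·z, -3·x + 4·y], [-2·z, 10·y, -2·x - 3]].
At the point, J = [[0.0000, 2.0000, 1.0000], [7.0000, -4.0000, 5.0000], [2.0000, -10.0000, 3.0000]] (det J = -84.0000).
Solving J·Δ = −F gives Δ = (2.5714, 1.5714, 1.8571).
Then the next iterate is (x, y, z)₁ = (-0.4286, 0.5714, 0.8571).

(-0.4286, 0.5714, 0.8571)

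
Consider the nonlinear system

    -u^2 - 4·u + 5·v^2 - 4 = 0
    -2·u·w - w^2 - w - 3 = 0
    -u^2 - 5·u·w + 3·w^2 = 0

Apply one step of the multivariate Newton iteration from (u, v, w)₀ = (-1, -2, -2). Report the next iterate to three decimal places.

At (-1, -2, -2): F = (19.000, -9.000, 1.000).
Jacobian J = [[-2·u - 4, 10·v, 0], [-2·w, 0, -2·u - 2·w - 1], [-2·u - 5·w, 0, -5·u + 6·w]].
At the point, J = [[-2.000, -20.000, 0.000], [4.000, 0.000, 5.000], [12.000, 0.000, -7.000]] (det J = -1760.000).
Solving J·Δ = −F gives Δ = (0.659, 0.884, 1.273).
Then the next iterate is (u, v, w)₁ = (-0.341, -1.116, -0.727).

(-0.341, -1.116, -0.727)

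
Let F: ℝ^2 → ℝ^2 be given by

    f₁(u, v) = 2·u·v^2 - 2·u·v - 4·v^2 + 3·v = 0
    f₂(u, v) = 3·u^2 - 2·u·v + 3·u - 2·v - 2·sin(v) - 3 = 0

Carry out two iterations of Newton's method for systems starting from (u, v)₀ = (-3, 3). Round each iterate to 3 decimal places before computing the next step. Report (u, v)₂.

At (-3, 3): F = (-63.000, 26.71776).
Jacobian J = [[2·v^2 - 2·v, 4·u·v - 2·u - 8·v + 3], [6·u - 2·v + 3, -2·u - 2·cos(v) - 2]].
At the point, J = [[12.000, -51.000], [-21.000, 5.97998]] (det J = -999.24018).
Solving J·Δ = −F gives Δ = (0.987, -1.003).
Then the next iterate is (u, v)₁ = (-2.013, 1.997).
Round to (-2.013, 1.997) and repeat: F = (-17.97684, 5.34235), J = [[3.98202, -25.02984], [-13.072, 2.85283]].
Δ = (0.261, -0.677), so (u, v)₂ = (-1.752, 1.320).

(-1.752, 1.320)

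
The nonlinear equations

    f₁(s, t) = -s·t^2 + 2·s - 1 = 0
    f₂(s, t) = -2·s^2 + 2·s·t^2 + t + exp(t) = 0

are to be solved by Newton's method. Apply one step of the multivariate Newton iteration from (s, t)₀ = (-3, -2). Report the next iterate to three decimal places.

At (-3, -2): F = (5.000, -43.86466).
Jacobian J = [[-t^2 + 2, -2·s·t], [-4·s + 2·t^2, 4·s·t + exp(t) + 1]].
At the point, J = [[-2.000, -12.000], [20.000, 25.13534]] (det J = 189.72933).
Solving J·Δ = −F gives Δ = (2.112, 0.065).
Then the next iterate is (s, t)₁ = (-0.888, -1.935).

(-0.888, -1.935)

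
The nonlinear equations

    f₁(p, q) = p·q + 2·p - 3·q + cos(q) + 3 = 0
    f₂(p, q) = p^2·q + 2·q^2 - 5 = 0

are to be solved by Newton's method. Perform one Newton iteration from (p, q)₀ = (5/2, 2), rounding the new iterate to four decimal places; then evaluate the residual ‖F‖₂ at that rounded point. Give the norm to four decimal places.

5.0044

At (5/2, 2): F = (6.583853, 15.5000).
Jacobian J = [[q + 2, p - sin(q) - 3], [2·p·q, p^2 + 4·q]].
At the point, J = [[4.0000, -1.409297], [10.0000, 14.2500]] (det J = 71.092974).
Solving J·Δ = −F gives Δ = (-1.6269, 0.0540).
Then the next iterate is (p, q)₁ = (0.8731, 2.0540).
Re-evaluating at (0.8731, 2.0540): F = (-0.087071, 5.003604), so ‖F‖₂ = 5.0044.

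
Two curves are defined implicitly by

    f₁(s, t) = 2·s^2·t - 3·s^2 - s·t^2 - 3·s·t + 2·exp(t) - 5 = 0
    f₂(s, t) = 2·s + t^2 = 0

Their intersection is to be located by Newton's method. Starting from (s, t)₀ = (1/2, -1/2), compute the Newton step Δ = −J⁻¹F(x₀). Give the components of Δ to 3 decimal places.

(-2.470, -3.691)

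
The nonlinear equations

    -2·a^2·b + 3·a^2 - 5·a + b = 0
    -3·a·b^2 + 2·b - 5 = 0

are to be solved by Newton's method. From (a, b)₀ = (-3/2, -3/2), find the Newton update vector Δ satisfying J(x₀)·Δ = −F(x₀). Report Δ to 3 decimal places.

(0.900, -0.344)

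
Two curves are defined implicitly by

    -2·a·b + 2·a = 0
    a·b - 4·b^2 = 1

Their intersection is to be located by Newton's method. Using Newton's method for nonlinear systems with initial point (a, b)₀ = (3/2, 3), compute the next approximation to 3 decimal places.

At (3/2, 3): F = (-6.000, -32.500).
Jacobian J = [[-2·b + 2, -2·a], [b, a - 8·b]].
At the point, J = [[-4.000, -3.000], [3.000, -22.500]] (det J = 99.000).
Solving J·Δ = −F gives Δ = (-0.379, -1.495).
Then the next iterate is (a, b)₁ = (1.121, 1.505).

(1.121, 1.505)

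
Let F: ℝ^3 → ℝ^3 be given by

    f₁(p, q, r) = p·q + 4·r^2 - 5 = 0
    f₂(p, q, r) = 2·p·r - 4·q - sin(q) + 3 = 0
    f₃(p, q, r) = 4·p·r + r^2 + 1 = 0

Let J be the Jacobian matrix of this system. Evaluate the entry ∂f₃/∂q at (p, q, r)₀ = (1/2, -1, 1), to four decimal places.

0.0000

∂f₃/∂q = 0.
At (1/2, -1, 1) this is 0.0000.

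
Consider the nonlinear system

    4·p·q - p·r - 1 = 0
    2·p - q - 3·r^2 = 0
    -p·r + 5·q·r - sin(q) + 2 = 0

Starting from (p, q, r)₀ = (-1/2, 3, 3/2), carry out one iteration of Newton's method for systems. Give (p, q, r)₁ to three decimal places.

At (-1/2, 3, 3/2): F = (-6.250, -10.750, 25.10888).
Jacobian J = [[4·q - r, 4·p, -p], [2, -1, -6·r], [-r, 5·r - cos(q), -p + 5·q]].
At the point, J = [[10.500, -2.000, 0.500], [2.000, -1.000, -9.000], [-1.500, 8.48999, 15.500]] (det J = 682.29428).
Solving J·Δ = −F gives Δ = (0.432, -1.099, -0.976).
Then the next iterate is (p, q, r)₁ = (-0.068, 1.901, 0.524).

(-0.068, 1.901, 0.524)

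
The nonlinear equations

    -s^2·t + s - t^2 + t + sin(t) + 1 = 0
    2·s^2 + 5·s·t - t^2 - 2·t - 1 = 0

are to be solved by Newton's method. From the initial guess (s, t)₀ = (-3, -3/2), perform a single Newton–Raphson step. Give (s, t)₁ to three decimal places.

At (-3, -3/2): F = (6.75251, 40.250).
Jacobian J = [[-2·s·t + 1, -s^2 - 2·t + cos(t) + 1], [4·s + 5·t, 5·s - 2·t - 2]].
At the point, J = [[-8.000, -4.92926], [-19.500, -14.000]] (det J = 15.87938).
Solving J·Δ = −F gives Δ = (-6.541, 11.986).
Then the next iterate is (s, t)₁ = (-9.541, 10.486).

(-9.541, 10.486)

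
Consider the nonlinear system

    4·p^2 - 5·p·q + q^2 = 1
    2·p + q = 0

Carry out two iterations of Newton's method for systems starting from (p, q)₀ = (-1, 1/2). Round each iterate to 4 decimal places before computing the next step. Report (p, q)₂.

At (-1, 1/2): F = (5.7500, -1.5000).
Jacobian J = [[8·p - 5·q, -5·p + 2·q], [2, 1]].
At the point, J = [[-10.5000, 6.0000], [2.0000, 1.0000]] (det J = -22.5000).
Solving J·Δ = −F gives Δ = (0.6556, 0.1889).
Then the next iterate is (p, q)₁ = (-0.3444, 0.6889).
Round to (-0.3444, 0.6889) and repeat: F = (1.135314, 0.0001), J = [[-6.1997, 3.0998], [2.0000, 1.0000]].
Δ = (0.0915, -0.1832), so (p, q)₂ = (-0.2529, 0.5057).

(-0.2529, 0.5057)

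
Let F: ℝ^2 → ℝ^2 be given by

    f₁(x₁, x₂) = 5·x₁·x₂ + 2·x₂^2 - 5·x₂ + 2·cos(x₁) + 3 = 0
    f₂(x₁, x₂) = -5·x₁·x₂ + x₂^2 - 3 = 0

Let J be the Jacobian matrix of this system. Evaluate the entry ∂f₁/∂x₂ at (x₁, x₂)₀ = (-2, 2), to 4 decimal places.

∂f₁/∂x₂ = 5·x₁ + 4·x₂ - 5.
At (-2, 2) this is -7.0000.

-7.0000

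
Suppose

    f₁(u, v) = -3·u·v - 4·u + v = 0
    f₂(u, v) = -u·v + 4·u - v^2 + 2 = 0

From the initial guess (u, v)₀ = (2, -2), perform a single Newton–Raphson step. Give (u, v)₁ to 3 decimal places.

(0.412, -2.235)

At (2, -2): F = (2.000, 10.000).
Jacobian J = [[-3·v - 4, -3·u + 1], [-v + 4, -u - 2·v]].
At the point, J = [[2.000, -5.000], [6.000, 2.000]] (det J = 34.000).
Solving J·Δ = −F gives Δ = (-1.588, -0.235).
Then the next iterate is (u, v)₁ = (0.412, -2.235).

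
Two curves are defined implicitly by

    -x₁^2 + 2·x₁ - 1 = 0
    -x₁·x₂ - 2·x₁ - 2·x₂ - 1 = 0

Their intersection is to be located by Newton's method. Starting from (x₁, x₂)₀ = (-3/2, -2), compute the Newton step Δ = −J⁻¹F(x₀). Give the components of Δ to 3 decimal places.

At (-3/2, -2): F = (-6.250, 3.000).
Jacobian J = [[-2·x₁ + 2, 0], [-x₂ - 2, -x₁ - 2]].
At the point, J = [[5.000, 0.000], [0.000, -0.500]] (det J = -2.500).
Solving J·Δ = −F gives Δ = (1.250, 6.000).

(1.250, 6.000)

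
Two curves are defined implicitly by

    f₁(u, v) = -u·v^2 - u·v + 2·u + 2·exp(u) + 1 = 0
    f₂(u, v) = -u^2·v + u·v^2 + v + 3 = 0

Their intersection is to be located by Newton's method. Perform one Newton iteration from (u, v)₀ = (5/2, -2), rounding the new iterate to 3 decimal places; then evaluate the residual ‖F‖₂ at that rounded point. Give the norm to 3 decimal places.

12.370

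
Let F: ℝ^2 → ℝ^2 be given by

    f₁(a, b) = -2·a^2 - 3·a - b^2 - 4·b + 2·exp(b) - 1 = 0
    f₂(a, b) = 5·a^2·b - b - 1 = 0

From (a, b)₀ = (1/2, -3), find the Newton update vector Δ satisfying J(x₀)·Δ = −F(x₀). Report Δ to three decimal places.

(-0.122, -0.339)

At (1/2, -3): F = (0.09957, -1.750).
Jacobian J = [[-4·a - 3, -2·b + 2·exp(b) - 4], [10·a·b, 5·a^2 - 1]].
At the point, J = [[-5.000, 2.09957], [-15.000, 0.250]] (det J = 30.24361).
Solving J·Δ = −F gives Δ = (-0.122, -0.339).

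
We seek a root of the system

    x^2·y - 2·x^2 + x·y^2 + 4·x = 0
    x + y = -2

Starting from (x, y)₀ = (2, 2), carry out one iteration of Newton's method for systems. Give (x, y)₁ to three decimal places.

At (2, 2): F = (16.000, 6.000).
Jacobian J = [[2·x·y - 4·x + y^2 + 4, x^2 + 2·x·y], [1, 1]].
At the point, J = [[8.000, 12.000], [1.000, 1.000]] (det J = -4.000).
Solving J·Δ = −F gives Δ = (-14.000, 8.000).
Then the next iterate is (x, y)₁ = (-12.000, 10.000).

(-12.000, 10.000)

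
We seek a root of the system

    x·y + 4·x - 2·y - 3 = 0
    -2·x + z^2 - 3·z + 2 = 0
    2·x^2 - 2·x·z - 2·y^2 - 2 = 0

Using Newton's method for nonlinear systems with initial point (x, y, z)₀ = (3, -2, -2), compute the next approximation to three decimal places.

(27.000, -57.000, -8.000)

At (3, -2, -2): F = (7.000, 6.000, 20.000).
Jacobian J = [[y + 4, x - 2, 0], [-2, 0, 2·z - 3], [4·x - 2·z, -4·y, -2·x]].
At the point, J = [[2.000, 1.000, 0.000], [-2.000, 0.000, -7.000], [16.000, 8.000, -6.000]] (det J = -12.000).
Solving J·Δ = −F gives Δ = (24.000, -55.000, -6.000).
Then the next iterate is (x, y, z)₁ = (27.000, -57.000, -8.000).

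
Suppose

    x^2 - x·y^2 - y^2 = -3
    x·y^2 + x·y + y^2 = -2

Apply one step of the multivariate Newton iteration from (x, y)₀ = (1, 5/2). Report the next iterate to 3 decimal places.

(-0.877, 2.448)

At (1, 5/2): F = (-8.500, 17.000).
Jacobian J = [[2·x - y^2, -2·x·y - 2·y], [y^2 + y, 2·x·y + x + 2·y]].
At the point, J = [[-4.250, -10.000], [8.750, 11.000]] (det J = 40.750).
Solving J·Δ = −F gives Δ = (-1.877, -0.052).
Then the next iterate is (x, y)₁ = (-0.877, 2.448).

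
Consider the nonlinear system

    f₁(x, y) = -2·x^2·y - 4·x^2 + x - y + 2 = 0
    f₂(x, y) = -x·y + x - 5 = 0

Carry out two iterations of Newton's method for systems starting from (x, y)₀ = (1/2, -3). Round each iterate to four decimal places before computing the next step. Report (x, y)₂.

At (1/2, -3): F = (6.0000, -3.0000).
Jacobian J = [[-4·x·y - 8·x + 1, -2·x^2 - 1], [-y + 1, -x]].
At the point, J = [[3.0000, -1.5000], [4.0000, -0.5000]] (det J = 4.5000).
Solving J·Δ = −F gives Δ = (1.6667, 7.3333).
Then the next iterate is (x, y)₁ = (2.1667, 4.3333).
Round to (2.1667, 4.3333) and repeat: F = (-59.631080, -12.222261), J = [[-53.889444, -10.389178], [-3.3333, -2.1667]].
Δ = (-0.0271, -5.5993), so (x, y)₂ = (2.1396, -1.2660).

(2.1396, -1.2660)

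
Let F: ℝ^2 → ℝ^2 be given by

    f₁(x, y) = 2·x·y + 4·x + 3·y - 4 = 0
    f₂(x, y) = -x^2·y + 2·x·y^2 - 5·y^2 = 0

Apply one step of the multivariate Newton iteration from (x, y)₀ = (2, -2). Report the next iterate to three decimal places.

(1.750, -0.571)

At (2, -2): F = (-10.000, 4.000).
Jacobian J = [[2·y + 4, 2·x + 3], [-2·x·y + 2·y^2, -x^2 + 4·x·y - 10·y]].
At the point, J = [[0.000, 7.000], [16.000, 0.000]] (det J = -112.000).
Solving J·Δ = −F gives Δ = (-0.250, 1.429).
Then the next iterate is (x, y)₁ = (1.750, -0.571).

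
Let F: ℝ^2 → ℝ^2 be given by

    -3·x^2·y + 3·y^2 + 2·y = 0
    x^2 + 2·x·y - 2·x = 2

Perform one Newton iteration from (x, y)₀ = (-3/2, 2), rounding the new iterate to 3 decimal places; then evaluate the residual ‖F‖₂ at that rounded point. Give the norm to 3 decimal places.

At (-3/2, 2): F = (2.500, -2.750).
Jacobian J = [[-6·x·y, -3·x^2 + 6·y + 2], [2·x + 2·y - 2, 2·x]].
At the point, J = [[18.000, 7.250], [-1.000, -3.000]] (det J = -46.750).
Solving J·Δ = −F gives Δ = (0.266, -1.005).
Then the next iterate is (x, y)₁ = (-1.234, 0.995).
Re-evaluating at (-1.234, 0.995): F = (0.41465, -0.46490), so ‖F‖₂ = 0.623.

0.623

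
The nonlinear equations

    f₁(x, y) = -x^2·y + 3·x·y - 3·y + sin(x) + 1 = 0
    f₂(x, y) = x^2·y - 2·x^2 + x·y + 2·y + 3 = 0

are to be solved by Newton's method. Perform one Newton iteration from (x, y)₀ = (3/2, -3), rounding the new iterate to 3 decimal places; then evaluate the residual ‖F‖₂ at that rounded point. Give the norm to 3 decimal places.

At (3/2, -3): F = (4.24749, -18.750).
Jacobian J = [[-2·x·y + 3·y + cos(x), -x^2 + 3·x - 3], [2·x·y - 4·x + y, x^2 + x + 2]].
At the point, J = [[0.07074, -0.750], [-18.000, 5.750]] (det J = -13.09326).
Solving J·Δ = −F gives Δ = (0.791, 5.738).
Then the next iterate is (x, y)₁ = (2.291, 2.738).
Re-evaluating at (2.291, 2.738): F = (-2.01494, 18.62228), so ‖F‖₂ = 18.731.

18.731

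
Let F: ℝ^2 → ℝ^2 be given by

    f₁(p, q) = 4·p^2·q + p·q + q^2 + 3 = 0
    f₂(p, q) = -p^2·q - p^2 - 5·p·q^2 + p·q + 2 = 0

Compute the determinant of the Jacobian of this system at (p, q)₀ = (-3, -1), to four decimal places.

J = [[8·p·q + q, 4·p^2 + p + 2·q], [-2·p·q - 2·p - 5·q^2 + q, -p^2 - 10·p·q + p]].
At the point, J = [[23.0000, 31.0000], [-6.0000, -42.0000]].
det J = -780.0000.

-780.0000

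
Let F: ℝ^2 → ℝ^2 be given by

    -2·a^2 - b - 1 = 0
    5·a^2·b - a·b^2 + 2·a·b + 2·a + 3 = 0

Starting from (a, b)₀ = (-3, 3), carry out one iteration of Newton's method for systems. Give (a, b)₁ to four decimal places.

At (-3, 3): F = (-22.0000, 141.0000).
Jacobian J = [[-4·a, -1], [10·a·b - b^2 + 2·b + 2, 5·a^2 - 2·a·b + 2·a]].
At the point, J = [[12.0000, -1.0000], [-91.0000, 57.0000]] (det J = 593.0000).
Solving J·Δ = −F gives Δ = (1.8769, 0.5228).
Then the next iterate is (a, b)₁ = (-1.1231, 3.5228).

(-1.1231, 3.5228)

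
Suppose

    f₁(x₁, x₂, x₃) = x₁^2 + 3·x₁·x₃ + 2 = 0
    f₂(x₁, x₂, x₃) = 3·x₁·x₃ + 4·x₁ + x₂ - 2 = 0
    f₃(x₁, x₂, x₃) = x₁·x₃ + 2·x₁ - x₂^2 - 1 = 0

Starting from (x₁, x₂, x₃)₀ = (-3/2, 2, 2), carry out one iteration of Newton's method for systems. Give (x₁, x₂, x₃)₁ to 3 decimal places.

At (-3/2, 2, 2): F = (-4.750, -15.000, -11.000).
Jacobian J = [[2·x₁ + 3·x₃, 0, 3·x₁], [3·x₃ + 4, 1, 3·x₁], [x₃ + 2, -2·x₂, x₁]].
At the point, J = [[3.000, 0.000, -4.500], [10.000, 1.000, -4.500], [4.000, -4.000, -1.500]] (det J = 139.500).
Solving J·Δ = −F gives Δ = (1.626, -1.134, 0.029).
Then the next iterate is (x₁, x₂, x₃)₁ = (0.126, 0.866, 2.029).

(0.126, 0.866, 2.029)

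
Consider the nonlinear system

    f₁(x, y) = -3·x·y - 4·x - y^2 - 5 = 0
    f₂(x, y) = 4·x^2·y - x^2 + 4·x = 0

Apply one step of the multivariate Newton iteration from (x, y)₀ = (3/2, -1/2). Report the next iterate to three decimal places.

At (3/2, -1/2): F = (-9.000, -0.750).
Jacobian J = [[-3·y - 4, -3·x - 2·y], [8·x·y - 2·x + 4, 4·x^2]].
At the point, J = [[-2.500, -3.500], [-5.000, 9.000]] (det J = -40.000).
Solving J·Δ = −F gives Δ = (-2.091, -1.078).
Then the next iterate is (x, y)₁ = (-0.591, -1.578).

(-0.591, -1.578)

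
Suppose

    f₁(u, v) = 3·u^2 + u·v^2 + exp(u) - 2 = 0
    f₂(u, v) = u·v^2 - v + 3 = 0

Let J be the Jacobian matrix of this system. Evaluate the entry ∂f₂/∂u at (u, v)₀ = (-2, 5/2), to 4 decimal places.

∂f₂/∂u = v^2.
At (-2, 5/2) this is 6.2500.

6.2500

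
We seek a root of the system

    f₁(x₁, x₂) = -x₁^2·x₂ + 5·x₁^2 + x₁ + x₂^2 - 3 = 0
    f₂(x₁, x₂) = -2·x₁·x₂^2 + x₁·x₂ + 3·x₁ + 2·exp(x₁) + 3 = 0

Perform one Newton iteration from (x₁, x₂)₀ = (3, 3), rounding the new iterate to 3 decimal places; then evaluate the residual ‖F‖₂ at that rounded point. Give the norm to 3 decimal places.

7.095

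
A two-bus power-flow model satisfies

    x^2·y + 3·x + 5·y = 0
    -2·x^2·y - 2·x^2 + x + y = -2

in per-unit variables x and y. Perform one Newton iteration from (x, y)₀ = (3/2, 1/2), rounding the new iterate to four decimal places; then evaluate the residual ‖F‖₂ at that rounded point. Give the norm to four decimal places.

At (3/2, 1/2): F = (8.1250, -2.7500).
Jacobian J = [[2·x·y + 3, x^2 + 5], [-4·x·y - 4·x + 1, -2·x^2 + 1]].
At the point, J = [[4.5000, 7.2500], [-8.0000, -3.5000]] (det J = 42.2500).
Solving J·Δ = −F gives Δ = (0.2012, -1.2456).
Then the next iterate is (x, y)₁ = (1.7012, -0.7456).
Re-evaluating at (1.7012, -0.7456): F = (-0.782227, 1.483091), so ‖F‖₂ = 1.6767.

1.6767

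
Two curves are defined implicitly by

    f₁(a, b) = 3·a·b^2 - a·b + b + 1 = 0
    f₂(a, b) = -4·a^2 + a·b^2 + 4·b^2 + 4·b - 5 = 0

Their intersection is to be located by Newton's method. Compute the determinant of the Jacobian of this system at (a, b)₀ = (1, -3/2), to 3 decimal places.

-142.500

J = [[3·b^2 - b, 6·a·b - a + 1], [-8·a + b^2, 2·a·b + 8·b + 4]].
At the point, J = [[8.250, -9.000], [-5.750, -11.000]].
det J = -142.500.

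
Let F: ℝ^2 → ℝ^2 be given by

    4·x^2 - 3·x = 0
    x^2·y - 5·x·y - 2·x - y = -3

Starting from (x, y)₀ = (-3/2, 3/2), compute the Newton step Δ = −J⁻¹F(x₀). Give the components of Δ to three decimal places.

At (-3/2, 3/2): F = (13.500, 19.125).
Jacobian J = [[8·x - 3, 0], [2·x·y - 5·y - 2, x^2 - 5·x - 1]].
At the point, J = [[-15.000, 0.000], [-14.000, 8.750]] (det J = -131.250).
Solving J·Δ = −F gives Δ = (0.900, -0.746).

(0.900, -0.746)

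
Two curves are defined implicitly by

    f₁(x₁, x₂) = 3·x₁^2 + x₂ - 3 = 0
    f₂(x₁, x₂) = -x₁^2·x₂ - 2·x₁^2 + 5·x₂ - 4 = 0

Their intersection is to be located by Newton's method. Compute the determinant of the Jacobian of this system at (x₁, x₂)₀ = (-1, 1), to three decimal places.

-30.000

J = [[6·x₁, 1], [-2·x₁·x₂ - 4·x₁, -x₁^2 + 5]].
At the point, J = [[-6.000, 1.000], [6.000, 4.000]].
det J = -30.000.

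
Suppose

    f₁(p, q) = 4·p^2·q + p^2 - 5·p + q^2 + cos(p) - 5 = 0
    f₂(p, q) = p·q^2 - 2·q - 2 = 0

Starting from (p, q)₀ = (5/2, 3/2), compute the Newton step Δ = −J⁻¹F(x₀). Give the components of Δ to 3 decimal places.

(-1.366, 0.445)

At (5/2, 3/2): F = (27.69886, 0.625).
Jacobian J = [[8·p·q + 2·p - sin(p) - 5, 4·p^2 + 2·q], [q^2, 2·p·q - 2]].
At the point, J = [[29.40153, 28.000], [2.250, 5.500]] (det J = 98.70840).
Solving J·Δ = −F gives Δ = (-1.366, 0.445).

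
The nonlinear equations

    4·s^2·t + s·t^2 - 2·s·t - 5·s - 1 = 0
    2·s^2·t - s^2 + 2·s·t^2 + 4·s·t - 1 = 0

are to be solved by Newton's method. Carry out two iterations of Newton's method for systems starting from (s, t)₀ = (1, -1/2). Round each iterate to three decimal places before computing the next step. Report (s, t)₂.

(-0.330, 0.549)

At (1, -1/2): F = (-6.750, -4.500).
Jacobian J = [[8·s·t + t^2 - 2·t - 5, 4·s^2 + 2·s·t - 2·s], [4·s·t - 2·s + 2·t^2 + 4·t, 2·s^2 + 4·s·t + 4·s]].
At the point, J = [[-7.750, 1.000], [-5.500, 4.000]] (det J = -25.500).
Solving J·Δ = −F gives Δ = (-0.882, -0.088).
Then the next iterate is (s, t)₁ = (0.118, -0.588).
Round to (0.118, -0.588) and repeat: F = (-1.44318, -1.22624), J = [[-4.03333, -0.31907], [-2.17405, 0.22231]].
Δ = (-0.448, 1.137), so (s, t)₂ = (-0.330, 0.549).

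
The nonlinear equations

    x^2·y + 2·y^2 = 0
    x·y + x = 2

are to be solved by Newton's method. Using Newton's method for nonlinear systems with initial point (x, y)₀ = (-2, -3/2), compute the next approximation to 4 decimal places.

(-1.9231, -2.0192)

At (-2, -3/2): F = (-1.5000, -1.0000).
Jacobian J = [[2·x·y, x^2 + 4·y], [y + 1, x]].
At the point, J = [[6.0000, -2.0000], [-0.5000, -2.0000]] (det J = -13.0000).
Solving J·Δ = −F gives Δ = (0.0769, -0.5192).
Then the next iterate is (x, y)₁ = (-1.9231, -2.0192).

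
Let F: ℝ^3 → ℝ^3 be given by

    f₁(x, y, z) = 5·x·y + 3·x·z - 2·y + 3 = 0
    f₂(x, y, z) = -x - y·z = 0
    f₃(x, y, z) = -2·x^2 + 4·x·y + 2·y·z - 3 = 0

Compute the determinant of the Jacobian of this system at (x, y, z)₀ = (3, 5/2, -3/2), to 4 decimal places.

316.0000

J = [[5·y + 3·z, 5·x - 2, 3·x], [-1, -z, -y], [-4·x + 4·y, 4·x + 2·z, 2·y]].
At the point, J = [[8.0000, 13.0000, 9.0000], [-1.0000, 1.5000, -2.5000], [-2.0000, 9.0000, 5.0000]].
det J = 316.0000.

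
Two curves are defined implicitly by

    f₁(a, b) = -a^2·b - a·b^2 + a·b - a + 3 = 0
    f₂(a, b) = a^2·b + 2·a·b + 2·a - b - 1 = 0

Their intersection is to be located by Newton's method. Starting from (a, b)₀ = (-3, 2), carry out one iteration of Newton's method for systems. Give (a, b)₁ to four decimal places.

At (-3, 2): F = (-6.0000, -3.0000).
Jacobian J = [[-2·a·b - b^2 + b - 1, -a^2 - 2·a·b + a], [2·a·b + 2·b + 2, a^2 + 2·a - 1]].
At the point, J = [[9.0000, 0.0000], [-6.0000, 2.0000]] (det J = 18.0000).
Solving J·Δ = −F gives Δ = (0.6667, 3.5000).
Then the next iterate is (a, b)₁ = (-2.3333, 5.5000).

(-2.3333, 5.5000)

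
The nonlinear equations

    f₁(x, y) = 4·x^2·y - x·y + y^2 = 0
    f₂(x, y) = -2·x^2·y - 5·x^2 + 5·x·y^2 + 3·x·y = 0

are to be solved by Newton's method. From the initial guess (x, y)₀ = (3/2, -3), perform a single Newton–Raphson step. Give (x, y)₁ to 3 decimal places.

(1.133, -2.068)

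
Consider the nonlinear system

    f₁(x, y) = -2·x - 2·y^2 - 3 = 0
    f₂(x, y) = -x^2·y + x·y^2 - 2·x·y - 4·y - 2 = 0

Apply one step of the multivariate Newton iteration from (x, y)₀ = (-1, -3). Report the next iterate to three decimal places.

(-1.289, -1.465)

At (-1, -3): F = (-19.000, -2.000).
Jacobian J = [[-2, -4·y], [-2·x·y + y^2 - 2·y, -x^2 + 2·x·y - 2·x - 4]].
At the point, J = [[-2.000, 12.000], [9.000, 3.000]] (det J = -114.000).
Solving J·Δ = −F gives Δ = (-0.289, 1.535).
Then the next iterate is (x, y)₁ = (-1.289, -1.465).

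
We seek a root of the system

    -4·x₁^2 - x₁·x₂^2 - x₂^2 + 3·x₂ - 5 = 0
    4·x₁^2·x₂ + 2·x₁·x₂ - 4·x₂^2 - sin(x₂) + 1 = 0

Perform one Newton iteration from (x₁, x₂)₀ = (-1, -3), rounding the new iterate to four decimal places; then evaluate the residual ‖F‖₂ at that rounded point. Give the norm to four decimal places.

190.8968

At (-1, -3): F = (-18.0000, -40.858880).
Jacobian J = [[-8·x₁ - x₂^2, -2·x₁·x₂ - 2·x₂ + 3], [8·x₁·x₂ + 2·x₂, 4·x₁^2 + 2·x₁ - 8·x₂ - cos(x₂)]].
At the point, J = [[-1.0000, 3.0000], [18.0000, 26.989992]] (det J = -80.989992).
Solving J·Δ = −F gives Δ = (-4.4850, 4.5050).
Then the next iterate is (x₁, x₂)₁ = (-5.4850, 1.5050).
Re-evaluating at (-5.4850, 1.5050): F = (-110.667263, 155.545268), so ‖F‖₂ = 190.8968.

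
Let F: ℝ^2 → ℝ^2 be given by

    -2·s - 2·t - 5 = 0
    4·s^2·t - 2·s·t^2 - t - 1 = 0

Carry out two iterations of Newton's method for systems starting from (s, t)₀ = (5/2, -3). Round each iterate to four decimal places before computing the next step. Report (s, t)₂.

At (5/2, -3): F = (-4.0000, -118.0000).
Jacobian J = [[-2, -2], [8·s·t - 2·t^2, 4·s^2 - 4·s·t - 1]].
At the point, J = [[-2.0000, -2.0000], [-78.0000, 54.0000]] (det J = -264.0000).
Solving J·Δ = −F gives Δ = (-1.7121, -0.2879).
Then the next iterate is (s, t)₁ = (0.7879, -3.2879).
Round to (0.7879, -3.2879) and repeat: F = (0.0000, -22.911284), J = [[-2.0000, -2.0000], [-42.344864, 11.845291]].
Δ = (-0.4228, 0.4228), so (s, t)₂ = (0.3651, -2.8651).

(0.3651, -2.8651)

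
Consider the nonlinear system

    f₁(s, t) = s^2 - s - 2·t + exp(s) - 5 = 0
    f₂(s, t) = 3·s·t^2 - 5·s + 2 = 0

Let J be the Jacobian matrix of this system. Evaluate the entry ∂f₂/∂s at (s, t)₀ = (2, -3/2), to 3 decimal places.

1.750

∂f₂/∂s = 3·t^2 - 5.
At (2, -3/2) this is 1.750.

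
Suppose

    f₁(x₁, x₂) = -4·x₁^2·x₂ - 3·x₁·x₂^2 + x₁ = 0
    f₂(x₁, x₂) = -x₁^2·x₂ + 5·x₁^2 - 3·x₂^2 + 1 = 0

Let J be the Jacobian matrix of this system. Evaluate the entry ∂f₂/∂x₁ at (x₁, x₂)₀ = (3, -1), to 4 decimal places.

∂f₂/∂x₁ = -2·x₁·x₂ + 10·x₁.
At (3, -1) this is 36.0000.

36.0000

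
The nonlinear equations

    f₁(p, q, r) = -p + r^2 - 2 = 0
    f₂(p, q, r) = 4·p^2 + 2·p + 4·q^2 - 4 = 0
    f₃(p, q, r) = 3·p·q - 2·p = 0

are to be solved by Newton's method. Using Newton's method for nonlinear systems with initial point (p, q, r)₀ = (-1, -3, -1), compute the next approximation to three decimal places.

(-0.341, -1.748, -1.329)

At (-1, -3, -1): F = (0.000, 34.000, 11.000).
Jacobian J = [[-1, 0, 2·r], [8·p + 2, 8·q, 0], [3·q - 2, 3·p, 0]].
At the point, J = [[-1.000, 0.000, -2.000], [-6.000, -24.000, 0.000], [-11.000, -3.000, 0.000]] (det J = 492.000).
Solving J·Δ = −F gives Δ = (0.659, 1.252, -0.329).
Then the next iterate is (p, q, r)₁ = (-0.341, -1.748, -1.329).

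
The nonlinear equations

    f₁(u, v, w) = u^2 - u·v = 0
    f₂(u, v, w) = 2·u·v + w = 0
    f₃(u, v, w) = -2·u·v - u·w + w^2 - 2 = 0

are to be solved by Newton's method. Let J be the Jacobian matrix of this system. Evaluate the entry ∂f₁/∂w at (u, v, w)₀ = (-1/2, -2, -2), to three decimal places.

0.000

∂f₁/∂w = 0.
At (-1/2, -2, -2) this is 0.000.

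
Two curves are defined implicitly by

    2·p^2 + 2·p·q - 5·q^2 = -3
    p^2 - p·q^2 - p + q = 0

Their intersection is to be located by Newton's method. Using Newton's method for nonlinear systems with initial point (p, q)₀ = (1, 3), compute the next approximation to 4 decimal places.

At (1, 3): F = (-34.0000, -6.0000).
Jacobian J = [[4·p + 2·q, 2·p - 10·q], [2·p - q^2 - 1, -2·p·q + 1]].
At the point, J = [[10.0000, -28.0000], [-8.0000, -5.0000]] (det J = -274.0000).
Solving J·Δ = −F gives Δ = (0.0073, -1.2117).
Then the next iterate is (p, q)₁ = (1.0073, 1.7883).

(1.0073, 1.7883)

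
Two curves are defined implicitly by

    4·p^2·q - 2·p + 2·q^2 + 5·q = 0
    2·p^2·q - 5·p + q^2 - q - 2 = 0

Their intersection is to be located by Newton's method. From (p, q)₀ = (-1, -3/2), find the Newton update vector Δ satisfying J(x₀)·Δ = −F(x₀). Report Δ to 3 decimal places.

At (-1, -3/2): F = (-7.000, 3.750).
Jacobian J = [[8·p·q - 2, 4·p^2 + 4·q + 5], [4·p·q - 5, 2·p^2 + 2·q - 1]].
At the point, J = [[10.000, 3.000], [1.000, -2.000]] (det J = -23.000).
Solving J·Δ = −F gives Δ = (0.120, 1.935).

(0.120, 1.935)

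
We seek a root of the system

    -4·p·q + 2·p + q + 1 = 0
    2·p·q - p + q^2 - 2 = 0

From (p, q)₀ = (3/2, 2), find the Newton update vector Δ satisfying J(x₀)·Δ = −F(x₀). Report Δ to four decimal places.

(-0.3519, -0.7778)

At (3/2, 2): F = (-6.0000, 6.5000).
Jacobian J = [[-4·q + 2, -4·p + 1], [2·q - 1, 2·p + 2·q]].
At the point, J = [[-6.0000, -5.0000], [3.0000, 7.0000]] (det J = -27.0000).
Solving J·Δ = −F gives Δ = (-0.3519, -0.7778).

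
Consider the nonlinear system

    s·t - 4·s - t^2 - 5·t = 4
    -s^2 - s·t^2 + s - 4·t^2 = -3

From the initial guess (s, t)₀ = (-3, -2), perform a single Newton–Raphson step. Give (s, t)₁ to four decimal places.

At (-3, -2): F = (20.0000, -13.0000).
Jacobian J = [[t - 4, s - 2·t - 5], [-2·s - t^2 + 1, -2·s·t - 8·t]].
At the point, J = [[-6.0000, -4.0000], [3.0000, 4.0000]] (det J = -12.0000).
Solving J·Δ = −F gives Δ = (2.3333, 1.5000).
Then the next iterate is (s, t)₁ = (-0.6667, -0.5000).

(-0.6667, -0.5000)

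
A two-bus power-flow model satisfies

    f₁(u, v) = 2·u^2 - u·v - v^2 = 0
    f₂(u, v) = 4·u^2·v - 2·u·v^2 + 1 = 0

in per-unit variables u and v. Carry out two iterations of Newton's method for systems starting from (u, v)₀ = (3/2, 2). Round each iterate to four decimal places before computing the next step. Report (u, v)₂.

At (3/2, 2): F = (-2.5000, 7.0000).
Jacobian J = [[4·u - v, -u - 2·v], [8·u·v - 2·v^2, 4·u^2 - 4·u·v]].
At the point, J = [[4.0000, -5.5000], [16.0000, -3.0000]] (det J = 76.0000).
Solving J·Δ = −F gives Δ = (-0.6053, -0.8947).
Then the next iterate is (u, v)₁ = (0.8947, 1.1053).
Round to (0.8947, 1.1053) and repeat: F = (-0.609624, 2.353029), J = [[2.4735, -3.1053], [5.467919, -0.753695]].
Δ = (-0.5138, -0.6056), so (u, v)₂ = (0.3809, 0.4997).

(0.3809, 0.4997)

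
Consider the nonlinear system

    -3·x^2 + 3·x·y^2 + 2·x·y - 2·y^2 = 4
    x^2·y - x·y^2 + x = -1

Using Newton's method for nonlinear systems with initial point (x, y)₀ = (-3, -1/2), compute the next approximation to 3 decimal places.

At (-3, -1/2): F = (-30.750, -5.750).
Jacobian J = [[-6·x + 3·y^2 + 2·y, 6·x·y + 2·x - 4·y], [2·x·y - y^2 + 1, x^2 - 2·x·y]].
At the point, J = [[17.750, 5.000], [3.750, 6.000]] (det J = 87.750).
Solving J·Δ = −F gives Δ = (1.775, -0.151).
Then the next iterate is (x, y)₁ = (-1.225, -0.651).

(-1.225, -0.651)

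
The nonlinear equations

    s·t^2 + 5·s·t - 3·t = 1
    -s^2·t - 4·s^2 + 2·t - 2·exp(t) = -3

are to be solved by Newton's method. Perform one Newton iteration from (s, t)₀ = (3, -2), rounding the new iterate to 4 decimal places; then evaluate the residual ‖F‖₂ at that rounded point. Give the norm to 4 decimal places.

2.2671

At (3, -2): F = (-13.0000, -19.270671).
Jacobian J = [[t^2 + 5·t, 2·s·t + 5·s - 3], [-2·s·t - 8·s, -s^2 - 2·exp(t) + 2]].
At the point, J = [[-6.0000, 0.0000], [-12.0000, -7.270671]] (det J = 43.624023).
Solving J·Δ = −F gives Δ = (-2.1667, 0.9255).
Then the next iterate is (s, t)₁ = (0.8333, -1.0745).
Re-evaluating at (0.8333, -1.0745): F = (-1.291318, -1.863372), so ‖F‖₂ = 2.2671.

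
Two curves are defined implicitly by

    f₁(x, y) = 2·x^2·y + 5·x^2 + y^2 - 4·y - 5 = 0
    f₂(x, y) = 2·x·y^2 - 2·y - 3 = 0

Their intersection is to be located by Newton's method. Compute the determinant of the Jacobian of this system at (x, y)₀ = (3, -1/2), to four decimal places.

J = [[4·x·y + 10·x, 2·x^2 + 2·y - 4], [2·y^2, 4·x·y - 2]].
At the point, J = [[24.0000, 13.0000], [0.5000, -8.0000]].
det J = -198.5000.

-198.5000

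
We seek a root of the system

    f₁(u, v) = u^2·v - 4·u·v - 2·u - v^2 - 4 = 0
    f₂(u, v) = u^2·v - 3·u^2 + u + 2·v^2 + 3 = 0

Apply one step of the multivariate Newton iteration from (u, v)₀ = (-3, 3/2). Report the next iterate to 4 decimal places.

At (-3, 3/2): F = (31.2500, -9.0000).
Jacobian J = [[2·u·v - 4·v - 2, u^2 - 4·u - 2·v], [2·u·v - 6·u + 1, u^2 + 4·v]].
At the point, J = [[-17.0000, 18.0000], [10.0000, 15.0000]] (det J = -435.0000).
Solving J·Δ = −F gives Δ = (1.4500, -0.3667).
Then the next iterate is (u, v)₁ = (-1.5500, 1.1333).

(-1.5500, 1.1333)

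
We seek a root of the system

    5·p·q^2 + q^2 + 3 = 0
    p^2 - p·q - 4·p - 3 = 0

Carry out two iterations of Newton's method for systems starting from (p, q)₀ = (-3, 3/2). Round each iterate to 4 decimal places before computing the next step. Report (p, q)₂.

(-0.5593, 1.3173)

At (-3, 3/2): F = (-28.5000, 22.5000).
Jacobian J = [[5·q^2, 10·p·q + 2·q], [2·p - q - 4, -p]].
At the point, J = [[11.2500, -42.0000], [-11.5000, 3.0000]] (det J = -449.2500).
Solving J·Δ = −F gives Δ = (1.9132, -0.1661).
Then the next iterate is (p, q)₁ = (-1.0868, 1.3339).
Round to (-1.0868, 1.3339) and repeat: F = (-4.889368, 3.978017), J = [[8.896446, -11.829025], [-7.5075, 1.0868]].
Δ = (0.5275, -0.0166), so (p, q)₂ = (-0.5593, 1.3173).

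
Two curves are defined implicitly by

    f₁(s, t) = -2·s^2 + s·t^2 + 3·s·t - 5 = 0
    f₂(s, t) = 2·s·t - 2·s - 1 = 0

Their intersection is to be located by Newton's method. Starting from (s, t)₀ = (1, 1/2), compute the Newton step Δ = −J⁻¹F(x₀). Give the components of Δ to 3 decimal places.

(-5.000, -1.500)

At (1, 1/2): F = (-5.250, -2.000).
Jacobian J = [[-4·s + t^2 + 3·t, 2·s·t + 3·s], [2·t - 2, 2·s]].
At the point, J = [[-2.250, 4.000], [-1.000, 2.000]] (det J = -0.500).
Solving J·Δ = −F gives Δ = (-5.000, -1.500).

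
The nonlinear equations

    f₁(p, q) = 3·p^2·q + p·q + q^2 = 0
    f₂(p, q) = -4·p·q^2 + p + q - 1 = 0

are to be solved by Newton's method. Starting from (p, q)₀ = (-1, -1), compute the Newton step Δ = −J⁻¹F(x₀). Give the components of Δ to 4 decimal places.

(0.2000, 0.0571)

At (-1, -1): F = (-1.0000, 1.0000).
Jacobian J = [[6·p·q + q, 3·p^2 + p + 2·q], [-4·q^2 + 1, -8·p·q + 1]].
At the point, J = [[5.0000, 0.0000], [-3.0000, -7.0000]] (det J = -35.0000).
Solving J·Δ = −F gives Δ = (0.2000, 0.0571).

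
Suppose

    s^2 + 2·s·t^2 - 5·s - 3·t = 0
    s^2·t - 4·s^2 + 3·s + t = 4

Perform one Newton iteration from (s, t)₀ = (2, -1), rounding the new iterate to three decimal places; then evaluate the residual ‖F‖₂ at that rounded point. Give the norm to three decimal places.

6.361

At (2, -1): F = (1.000, -19.000).
Jacobian J = [[2·s + 2·t^2 - 5, 4·s·t - 3], [2·s·t - 8·s + 3, s^2 + 1]].
At the point, J = [[1.000, -11.000], [-17.000, 5.000]] (det J = -182.000).
Solving J·Δ = −F gives Δ = (-1.121, -0.011).
Then the next iterate is (s, t)₁ = (0.879, -1.011).
Re-evaluating at (0.879, -1.011): F = (1.20753, -6.24570), so ‖F‖₂ = 6.361.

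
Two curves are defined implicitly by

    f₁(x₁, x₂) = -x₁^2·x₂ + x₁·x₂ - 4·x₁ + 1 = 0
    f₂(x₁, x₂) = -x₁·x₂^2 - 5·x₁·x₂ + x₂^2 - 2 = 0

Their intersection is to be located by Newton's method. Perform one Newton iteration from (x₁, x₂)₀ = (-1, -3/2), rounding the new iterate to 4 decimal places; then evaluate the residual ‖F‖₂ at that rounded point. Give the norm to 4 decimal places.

1.2959

At (-1, -3/2): F = (8.0000, -5.0000).
Jacobian J = [[-2·x₁·x₂ + x₂ - 4, -x₁^2 + x₁], [-x₂^2 - 5·x₂, -2·x₁·x₂ - 5·x₁ + 2·x₂]].
At the point, J = [[-8.5000, -2.0000], [5.2500, -1.0000]] (det J = 19.0000).
Solving J·Δ = −F gives Δ = (0.9474, -0.0263).
Then the next iterate is (x₁, x₂)₁ = (-0.0526, -1.5263).
Re-evaluating at (-0.0526, -1.5263): F = (1.294906, 0.050711), so ‖F‖₂ = 1.2959.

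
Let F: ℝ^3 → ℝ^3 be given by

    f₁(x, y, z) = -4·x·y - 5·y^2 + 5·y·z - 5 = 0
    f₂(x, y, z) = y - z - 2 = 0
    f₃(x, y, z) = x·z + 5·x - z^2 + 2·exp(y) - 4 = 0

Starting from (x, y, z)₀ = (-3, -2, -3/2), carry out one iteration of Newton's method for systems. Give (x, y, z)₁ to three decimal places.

At (-3, -2, -3/2): F = (-34.000, -2.500, -16.47933).
Jacobian J = [[-4·y, -4·x - 10·y + 5·z, 5·y], [0, 1, -1], [z + 5, 2·exp(y), x - 2·z]].
At the point, J = [[8.000, 24.500, -10.000], [0.000, 1.000, -1.000], [3.500, 0.27067, 0.000]] (det J = -48.58464).
Solving J·Δ = −F gives Δ = (4.868, -2.065, -4.565).
Then the next iterate is (x, y, z)₁ = (1.868, -4.065, -6.065).

(1.868, -4.065, -6.065)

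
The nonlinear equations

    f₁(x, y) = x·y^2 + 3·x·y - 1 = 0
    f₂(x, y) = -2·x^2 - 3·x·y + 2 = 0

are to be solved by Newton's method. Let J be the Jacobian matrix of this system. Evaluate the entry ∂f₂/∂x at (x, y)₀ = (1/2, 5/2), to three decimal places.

-9.500

∂f₂/∂x = -4·x - 3·y.
At (1/2, 5/2) this is -9.500.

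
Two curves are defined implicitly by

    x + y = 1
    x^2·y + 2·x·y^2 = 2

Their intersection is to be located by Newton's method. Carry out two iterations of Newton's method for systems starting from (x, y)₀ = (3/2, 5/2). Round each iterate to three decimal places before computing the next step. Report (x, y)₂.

(8.480, -7.480)

At (3/2, 5/2): F = (3.000, 22.375).
Jacobian J = [[1, 1], [2·x·y + 2·y^2, x^2 + 4·x·y]].
At the point, J = [[1.000, 1.000], [20.000, 17.250]] (det J = -2.750).
Solving J·Δ = −F gives Δ = (10.682, -13.682).
Then the next iterate is (x, y)₁ = (12.182, -11.182).
Round to (12.182, -11.182) and repeat: F = (0.000, 1384.98312), J = [[1.000, 1.000], [-22.364, -396.47537]].
Δ = (-3.702, 3.702), so (x, y)₂ = (8.480, -7.480).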